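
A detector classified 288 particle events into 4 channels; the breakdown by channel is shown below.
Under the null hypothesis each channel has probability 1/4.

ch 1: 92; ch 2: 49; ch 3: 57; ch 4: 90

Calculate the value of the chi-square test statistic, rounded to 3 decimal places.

Under H₀ each category has probability 1/4, so each expected count is 288/4 = 72.
ch 1: (92 − 72)²/72 = 400/72 = 5.5556
ch 2: (49 − 72)²/72 = 529/72 = 7.3472
ch 3: (57 − 72)²/72 = 225/72 = 3.1250
ch 4: (90 − 72)²/72 = 324/72 = 4.5000
Sum = 20.528

20.528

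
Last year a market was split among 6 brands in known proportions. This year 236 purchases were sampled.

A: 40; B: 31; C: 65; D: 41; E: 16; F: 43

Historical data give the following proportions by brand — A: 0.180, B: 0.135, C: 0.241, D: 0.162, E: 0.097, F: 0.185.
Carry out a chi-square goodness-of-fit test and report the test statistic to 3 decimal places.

Expected counts E_i = n·p_i: 236×0.180 = 42.48, 236×0.135 = 31.86, 236×0.241 = 56.876, 236×0.162 = 38.232, 236×0.097 = 22.892, 236×0.185 = 43.66.
χ² = (40−42.48)²/42.48 + (31−31.86)²/31.86 + (65−56.876)²/56.876 + (41−38.232)²/38.232 + (16−22.892)²/22.892 + (43−43.66)²/43.66
   = 0.1448 + 0.0232 + 1.1604 + 0.2004 + 2.0749 + 0.0100
Sum = 3.614

3.614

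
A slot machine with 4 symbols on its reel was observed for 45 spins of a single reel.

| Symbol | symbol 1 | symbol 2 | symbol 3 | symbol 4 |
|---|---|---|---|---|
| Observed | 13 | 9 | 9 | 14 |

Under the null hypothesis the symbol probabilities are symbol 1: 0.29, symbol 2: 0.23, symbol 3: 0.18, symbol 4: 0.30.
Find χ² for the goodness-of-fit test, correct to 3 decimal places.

Expected counts E_i = n·p_i: 45×0.29 = 13.05, 45×0.23 = 10.35, 45×0.18 = 8.1, 45×0.30 = 13.5.
cat           O        E   (O−E)²/E
symbol 1     13    13.05     0.0002
symbol 2      9    10.35     0.1761
symbol 3      9      8.1     0.1000
symbol 4     14     13.5     0.0185
Sum = 0.295

0.295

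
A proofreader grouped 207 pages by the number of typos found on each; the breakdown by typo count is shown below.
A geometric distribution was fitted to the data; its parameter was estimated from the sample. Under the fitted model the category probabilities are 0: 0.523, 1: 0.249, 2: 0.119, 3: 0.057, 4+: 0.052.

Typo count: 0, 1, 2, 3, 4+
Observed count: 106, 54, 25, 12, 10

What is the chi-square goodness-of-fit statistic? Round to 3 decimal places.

Expected counts E_i = n·p_i: 207×0.523 = 108.261, 207×0.249 = 51.543, 207×0.119 = 24.633, 207×0.057 = 11.799, 207×0.052 = 10.764.
0: (106 − 108.261)²/108.261 = 5.112121/108.261 = 0.0472
1: (54 − 51.543)²/51.543 = 6.036849/51.543 = 0.1171
2: (25 − 24.633)²/24.633 = 0.134689/24.633 = 0.0055
3: (12 − 11.799)²/11.799 = 0.040401/11.799 = 0.0034
4+: (10 − 10.764)²/10.764 = 0.583696/10.764 = 0.0542
Sum = 0.227

0.227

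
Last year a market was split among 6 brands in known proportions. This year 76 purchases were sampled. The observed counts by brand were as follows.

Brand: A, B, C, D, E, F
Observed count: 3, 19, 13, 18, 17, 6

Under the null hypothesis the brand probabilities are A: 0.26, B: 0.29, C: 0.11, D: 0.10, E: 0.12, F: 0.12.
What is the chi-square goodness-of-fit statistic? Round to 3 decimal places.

39.318

Expected counts E_i = n·p_i: 76×0.26 = 19.76, 76×0.29 = 22.04, 76×0.11 = 8.36, 76×0.10 = 7.6, 76×0.12 = 9.12, 76×0.12 = 9.12.
χ² = (3−19.76)²/19.76 + (19−22.04)²/22.04 + (13−8.36)²/8.36 + (18−7.6)²/7.6 + (17−9.12)²/9.12 + (6−9.12)²/9.12
   = 14.2155 + 0.4193 + 2.5753 + 14.2316 + 6.8086 + 1.0674
Sum = 39.318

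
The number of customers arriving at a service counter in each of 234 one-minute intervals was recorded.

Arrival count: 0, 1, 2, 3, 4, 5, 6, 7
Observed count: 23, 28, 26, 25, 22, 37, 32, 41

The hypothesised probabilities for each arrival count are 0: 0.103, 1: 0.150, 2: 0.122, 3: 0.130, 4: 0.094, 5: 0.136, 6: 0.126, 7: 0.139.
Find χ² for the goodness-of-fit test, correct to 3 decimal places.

Expected counts E_i = n·p_i: 234×0.103 = 24.102, 234×0.150 = 35.1, 234×0.122 = 28.548, 234×0.130 = 30.42, 234×0.094 = 21.996, 234×0.136 = 31.824, 234×0.126 = 29.484, 234×0.139 = 32.526.
cat         O        E   (O−E)²/E
0          23   24.102     0.0504
1          28     35.1     1.4362
2          26   28.548     0.2274
3          25    30.42     0.9657
4          22   21.996     0.0000
5          37   31.824     0.8418
6          32   29.484     0.2147
7          41   32.526     2.2077
Sum = 5.944

5.944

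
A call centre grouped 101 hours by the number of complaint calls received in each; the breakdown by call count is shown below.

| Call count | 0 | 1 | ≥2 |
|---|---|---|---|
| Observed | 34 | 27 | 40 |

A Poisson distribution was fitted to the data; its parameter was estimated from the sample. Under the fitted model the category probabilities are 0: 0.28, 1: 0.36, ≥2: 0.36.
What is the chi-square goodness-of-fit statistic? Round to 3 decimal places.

3.931

Expected counts E_i = n·p_i: 101×0.28 = 28.28, 101×0.36 = 36.36, 101×0.36 = 36.36.
0: (34 − 28.28)²/28.28 = 32.7184/28.28 = 1.1569
1: (27 − 36.36)²/36.36 = 87.6096/36.36 = 2.4095
≥2: (40 − 36.36)²/36.36 = 13.2496/36.36 = 0.3644
Sum = 3.931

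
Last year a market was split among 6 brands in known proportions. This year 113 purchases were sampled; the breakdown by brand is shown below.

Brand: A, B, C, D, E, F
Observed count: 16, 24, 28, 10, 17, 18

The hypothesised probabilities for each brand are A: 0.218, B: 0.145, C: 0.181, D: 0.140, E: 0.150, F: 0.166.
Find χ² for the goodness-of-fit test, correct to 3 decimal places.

Expected counts E_i = n·p_i: 113×0.218 = 24.634, 113×0.145 = 16.385, 113×0.181 = 20.453, 113×0.140 = 15.82, 113×0.150 = 16.95, 113×0.166 = 18.758.
cat         O        E   (O−E)²/E
A          16   24.634     3.0261
B          24   16.385     3.5391
C          28   20.453     2.7848
D          10    15.82     2.1411
E          17    16.95     0.0001
F          18   18.758     0.0306
Sum = 11.522

11.522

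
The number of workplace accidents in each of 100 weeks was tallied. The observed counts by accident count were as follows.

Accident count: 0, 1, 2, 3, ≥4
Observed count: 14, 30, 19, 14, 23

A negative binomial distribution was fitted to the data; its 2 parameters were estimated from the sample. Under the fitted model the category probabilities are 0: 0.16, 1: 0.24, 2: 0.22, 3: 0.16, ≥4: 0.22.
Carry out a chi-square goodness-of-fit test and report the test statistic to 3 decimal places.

2.455

Expected counts E_i = n·p_i: 100×0.16 = 16, 100×0.24 = 24, 100×0.22 = 22, 100×0.16 = 16, 100×0.22 = 22.
χ² = (14−16)²/16 + (30−24)²/24 + (19−22)²/22 + (14−16)²/16 + (23−22)²/22
   = 0.2500 + 1.5000 + 0.4091 + 0.2500 + 0.0455
Sum = 2.455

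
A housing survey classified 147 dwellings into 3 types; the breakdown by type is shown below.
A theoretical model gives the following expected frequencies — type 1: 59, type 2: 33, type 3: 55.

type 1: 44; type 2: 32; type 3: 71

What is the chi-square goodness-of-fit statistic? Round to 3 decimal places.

8.498

cat         O        E   (O−E)²/E
type 1     44       59     3.8136
type 2     32       33     0.0303
type 3     71       55     4.6545
Sum = 8.498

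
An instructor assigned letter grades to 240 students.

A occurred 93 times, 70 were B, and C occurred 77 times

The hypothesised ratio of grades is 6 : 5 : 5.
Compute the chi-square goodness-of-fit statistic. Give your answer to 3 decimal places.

Ratio total = 16. Expected counts: 240×6/16 = 90, 240×5/16 = 75, 240×5/16 = 75.
χ² = (93−90)²/90 + (70−75)²/75 + (77−75)²/75
   = 0.1000 + 0.3333 + 0.0533
Sum = 0.487

0.487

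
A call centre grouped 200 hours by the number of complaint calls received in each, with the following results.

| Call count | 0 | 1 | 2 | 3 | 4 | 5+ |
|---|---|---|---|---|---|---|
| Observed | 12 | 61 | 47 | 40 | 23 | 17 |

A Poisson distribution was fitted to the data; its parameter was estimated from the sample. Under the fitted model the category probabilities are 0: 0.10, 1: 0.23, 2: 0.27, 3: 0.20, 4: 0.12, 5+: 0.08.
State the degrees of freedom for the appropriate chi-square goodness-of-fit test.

There are k = 6 categories and 1 parameter estimated from the data, so df = 6 − 1 − 1 = 4.

4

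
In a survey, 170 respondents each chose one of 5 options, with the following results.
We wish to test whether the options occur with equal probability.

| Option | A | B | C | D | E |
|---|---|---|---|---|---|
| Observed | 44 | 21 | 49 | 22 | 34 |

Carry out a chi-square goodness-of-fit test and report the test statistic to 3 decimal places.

Expected count for each of the 5 categories: 170/5 = 34.
χ² = (44−34)²/34 + (21−34)²/34 + (49−34)²/34 + (22−34)²/34 + (34−34)²/34
   = 2.9412 + 4.9706 + 6.6176 + 4.2353 + 0.0000
Sum = 18.765

18.765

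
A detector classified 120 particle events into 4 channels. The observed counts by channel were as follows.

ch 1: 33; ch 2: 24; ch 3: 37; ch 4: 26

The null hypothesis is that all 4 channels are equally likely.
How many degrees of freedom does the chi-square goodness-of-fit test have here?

There are k = 4 categories and no parameters were estimated from the data, so df = 4 − 1 = 3.

3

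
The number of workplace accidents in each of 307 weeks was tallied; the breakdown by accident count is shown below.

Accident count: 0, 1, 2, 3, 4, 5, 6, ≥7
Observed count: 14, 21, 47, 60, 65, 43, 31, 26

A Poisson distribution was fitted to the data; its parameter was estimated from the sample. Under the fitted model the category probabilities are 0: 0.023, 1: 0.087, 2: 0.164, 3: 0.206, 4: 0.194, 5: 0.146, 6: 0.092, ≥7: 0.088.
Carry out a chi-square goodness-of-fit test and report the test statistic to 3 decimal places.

9.307

Expected counts E_i = n·p_i: 307×0.023 = 7.061, 307×0.087 = 26.709, 307×0.164 = 50.348, 307×0.206 = 63.242, 307×0.194 = 59.558, 307×0.146 = 44.822, 307×0.092 = 28.244, 307×0.088 = 27.016.
0: (14 − 7.061)²/7.061 = 48.149721/7.061 = 6.8191
1: (21 − 26.709)²/26.709 = 32.592681/26.709 = 1.2203
2: (47 − 50.348)²/50.348 = 11.209104/50.348 = 0.2226
3: (60 − 63.242)²/63.242 = 10.510564/63.242 = 0.1662
4: (65 − 59.558)²/59.558 = 29.615364/59.558 = 0.4973
5: (43 − 44.822)²/44.822 = 3.319684/44.822 = 0.0741
6: (31 − 28.244)²/28.244 = 7.595536/28.244 = 0.2689
≥7: (26 − 27.016)²/27.016 = 1.032256/27.016 = 0.0382
Sum = 9.307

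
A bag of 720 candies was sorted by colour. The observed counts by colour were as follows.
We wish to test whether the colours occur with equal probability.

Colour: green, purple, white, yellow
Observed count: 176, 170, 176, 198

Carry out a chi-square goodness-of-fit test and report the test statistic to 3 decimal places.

2.533

Expected count for each of the 4 categories: 720/4 = 180.
green: (176 − 180)²/180 = 16/180 = 0.0889
purple: (170 − 180)²/180 = 100/180 = 0.5556
white: (176 − 180)²/180 = 16/180 = 0.0889
yellow: (198 − 180)²/180 = 324/180 = 1.8000
Sum = 2.533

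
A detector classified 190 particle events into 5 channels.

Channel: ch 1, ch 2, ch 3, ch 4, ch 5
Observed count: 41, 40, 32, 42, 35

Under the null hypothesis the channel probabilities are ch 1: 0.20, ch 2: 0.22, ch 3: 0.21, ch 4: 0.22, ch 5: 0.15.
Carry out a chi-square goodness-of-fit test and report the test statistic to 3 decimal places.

Expected counts E_i = n·p_i: 190×0.20 = 38, 190×0.22 = 41.8, 190×0.21 = 39.9, 190×0.22 = 41.8, 190×0.15 = 28.5.
ch 1: (41 − 38)²/38 = 9/38 = 0.2368
ch 2: (40 − 41.8)²/41.8 = 3.24/41.8 = 0.0775
ch 3: (32 − 39.9)²/39.9 = 62.41/39.9 = 1.5642
ch 4: (42 − 41.8)²/41.8 = 0.04/41.8 = 0.0010
ch 5: (35 − 28.5)²/28.5 = 42.25/28.5 = 1.4825
Sum = 3.362

3.362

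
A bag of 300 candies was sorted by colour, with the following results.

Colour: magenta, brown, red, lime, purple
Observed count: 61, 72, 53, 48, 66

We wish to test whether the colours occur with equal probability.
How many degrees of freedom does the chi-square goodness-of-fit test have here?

There are k = 5 categories and no parameters were estimated from the data, so df = 5 − 1 = 4.

4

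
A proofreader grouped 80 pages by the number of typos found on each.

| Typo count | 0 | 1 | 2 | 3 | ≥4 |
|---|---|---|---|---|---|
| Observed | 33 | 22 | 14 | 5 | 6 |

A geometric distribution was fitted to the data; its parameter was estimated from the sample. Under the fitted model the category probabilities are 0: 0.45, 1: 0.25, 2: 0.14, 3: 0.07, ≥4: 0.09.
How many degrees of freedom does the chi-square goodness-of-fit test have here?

3

There are k = 5 categories and 1 parameter estimated from the data, so df = 5 − 1 − 1 = 3.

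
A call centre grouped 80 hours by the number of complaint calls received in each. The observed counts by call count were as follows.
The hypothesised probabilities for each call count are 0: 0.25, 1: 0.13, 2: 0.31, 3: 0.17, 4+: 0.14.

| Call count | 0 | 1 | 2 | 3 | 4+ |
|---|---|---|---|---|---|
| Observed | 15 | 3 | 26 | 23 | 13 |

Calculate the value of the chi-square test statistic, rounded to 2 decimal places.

Expected counts E_i = n·p_i: 80×0.25 = 20, 80×0.13 = 10.4, 80×0.31 = 24.8, 80×0.17 = 13.6, 80×0.14 = 11.2.
χ² = (15−20)²/20 + (3−10.4)²/10.4 + (26−24.8)²/24.8 + (23−13.6)²/13.6 + (13−11.2)²/11.2
   = 1.250 + 5.265 + 0.058 + 6.497 + 0.289
Sum = 13.36

13.36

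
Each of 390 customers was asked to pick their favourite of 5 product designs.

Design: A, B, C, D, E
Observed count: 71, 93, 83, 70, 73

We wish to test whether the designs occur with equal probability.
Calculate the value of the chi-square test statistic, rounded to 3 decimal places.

4.974

Expected count for each of the 5 categories: 390/5 = 78.
A: (71 − 78)²/78 = 49/78 = 0.6282
B: (93 − 78)²/78 = 225/78 = 2.8846
C: (83 − 78)²/78 = 25/78 = 0.3205
D: (70 − 78)²/78 = 64/78 = 0.8205
E: (73 − 78)²/78 = 25/78 = 0.3205
Sum = 4.974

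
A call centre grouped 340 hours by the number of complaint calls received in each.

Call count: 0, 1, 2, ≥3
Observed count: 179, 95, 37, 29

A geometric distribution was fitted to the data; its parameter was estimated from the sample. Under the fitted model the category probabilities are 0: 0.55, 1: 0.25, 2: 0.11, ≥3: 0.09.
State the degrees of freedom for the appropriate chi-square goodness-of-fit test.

2

There are k = 4 categories and 1 parameter estimated from the data, so df = 4 − 1 − 1 = 2.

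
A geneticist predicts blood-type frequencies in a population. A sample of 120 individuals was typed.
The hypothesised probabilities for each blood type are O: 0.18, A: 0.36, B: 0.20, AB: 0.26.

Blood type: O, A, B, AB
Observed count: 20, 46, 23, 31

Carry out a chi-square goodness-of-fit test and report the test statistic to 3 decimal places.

0.343

Expected counts E_i = n·p_i: 120×0.18 = 21.6, 120×0.36 = 43.2, 120×0.20 = 24, 120×0.26 = 31.2.
χ² = (20−21.6)²/21.6 + (46−43.2)²/43.2 + (23−24)²/24 + (31−31.2)²/31.2
   = 0.1185 + 0.1815 + 0.0417 + 0.0013
Sum = 0.343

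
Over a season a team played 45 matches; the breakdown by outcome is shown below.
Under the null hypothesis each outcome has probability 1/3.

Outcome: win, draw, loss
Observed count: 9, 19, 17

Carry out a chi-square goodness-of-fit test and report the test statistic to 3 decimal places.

3.733

Under H₀ each category has probability 1/3, so each expected count is 45/3 = 15.
win: (9 − 15)²/15 = 36/15 = 2.4000
draw: (19 − 15)²/15 = 16/15 = 1.0667
loss: (17 − 15)²/15 = 4/15 = 0.2667
Sum = 3.733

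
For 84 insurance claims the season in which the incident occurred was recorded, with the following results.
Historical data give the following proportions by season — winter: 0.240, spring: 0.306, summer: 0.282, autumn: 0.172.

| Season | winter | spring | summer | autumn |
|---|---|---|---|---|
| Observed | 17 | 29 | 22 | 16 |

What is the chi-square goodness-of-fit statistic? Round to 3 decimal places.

Expected counts E_i = n·p_i: 84×0.240 = 20.16, 84×0.306 = 25.704, 84×0.282 = 23.688, 84×0.172 = 14.448.
winter: (17 − 20.16)²/20.16 = 9.9856/20.16 = 0.4953
spring: (29 − 25.704)²/25.704 = 10.863616/25.704 = 0.4226
summer: (22 − 23.688)²/23.688 = 2.849344/23.688 = 0.1203
autumn: (16 − 14.448)²/14.448 = 2.408704/14.448 = 0.1667
Sum = 1.205

1.205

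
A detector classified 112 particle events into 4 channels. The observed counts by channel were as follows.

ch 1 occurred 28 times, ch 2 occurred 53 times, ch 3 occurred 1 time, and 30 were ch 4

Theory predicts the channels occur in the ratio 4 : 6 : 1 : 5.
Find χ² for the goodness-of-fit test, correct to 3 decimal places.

Ratio total = 16. Expected counts: 112×4/16 = 28, 112×6/16 = 42, 112×1/16 = 7, 112×5/16 = 35.
ch 1: (28 − 28)²/28 = 0/28 = 0.0000
ch 2: (53 − 42)²/42 = 121/42 = 2.8810
ch 3: (1 − 7)²/7 = 36/7 = 5.1429
ch 4: (30 − 35)²/35 = 25/35 = 0.7143
Sum = 8.738

8.738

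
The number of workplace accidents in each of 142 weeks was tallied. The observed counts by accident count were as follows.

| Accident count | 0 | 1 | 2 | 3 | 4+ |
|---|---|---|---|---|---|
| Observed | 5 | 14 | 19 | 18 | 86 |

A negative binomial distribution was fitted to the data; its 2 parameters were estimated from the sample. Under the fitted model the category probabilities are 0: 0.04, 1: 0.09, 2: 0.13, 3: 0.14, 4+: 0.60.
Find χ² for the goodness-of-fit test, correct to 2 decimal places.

0.40

Expected counts E_i = n·p_i: 142×0.04 = 5.68, 142×0.09 = 12.78, 142×0.13 = 18.46, 142×0.14 = 19.88, 142×0.60 = 85.2.
cat         O        E   (O−E)²/E
0           5     5.68      0.081
1          14    12.78      0.116
2          19    18.46      0.016
3          18    19.88      0.178
4+         86     85.2      0.008
Sum = 0.40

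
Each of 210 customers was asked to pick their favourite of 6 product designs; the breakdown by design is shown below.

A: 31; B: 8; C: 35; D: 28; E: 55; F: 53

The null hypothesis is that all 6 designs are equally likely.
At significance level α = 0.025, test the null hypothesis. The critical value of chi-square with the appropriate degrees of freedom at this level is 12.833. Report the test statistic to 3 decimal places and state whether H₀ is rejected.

Expected count for each of the 6 categories: 210/6 = 35.
A: (31 − 35)²/35 = 16/35 = 0.4571
B: (8 − 35)²/35 = 729/35 = 20.8286
C: (35 − 35)²/35 = 0/35 = 0.0000
D: (28 − 35)²/35 = 49/35 = 1.4000
E: (55 − 35)²/35 = 400/35 = 11.4286
F: (53 − 35)²/35 = 324/35 = 9.2571
Sum = 43.371
df = 5. Since 43.371 > 12.833, we reject H₀.

43.371; reject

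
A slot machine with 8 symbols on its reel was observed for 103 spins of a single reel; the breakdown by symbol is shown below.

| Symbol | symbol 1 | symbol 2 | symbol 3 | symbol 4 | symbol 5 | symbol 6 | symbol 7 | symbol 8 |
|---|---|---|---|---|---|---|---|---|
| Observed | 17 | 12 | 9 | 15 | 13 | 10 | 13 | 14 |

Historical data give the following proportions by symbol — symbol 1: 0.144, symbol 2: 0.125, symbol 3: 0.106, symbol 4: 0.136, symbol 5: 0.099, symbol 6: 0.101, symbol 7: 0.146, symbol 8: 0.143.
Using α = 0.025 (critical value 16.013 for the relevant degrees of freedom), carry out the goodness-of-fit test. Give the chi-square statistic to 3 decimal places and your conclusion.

1.882; do not reject

Expected counts E_i = n·p_i: 103×0.144 = 14.832, 103×0.125 = 12.875, 103×0.106 = 10.918, 103×0.136 = 14.008, 103×0.099 = 10.197, 103×0.101 = 10.403, 103×0.146 = 15.038, 103×0.143 = 14.729.
χ² = (17−14.832)²/14.832 + (12−12.875)²/12.875 + (9−10.918)²/10.918 + (15−14.008)²/14.008 + (13−10.197)²/10.197 + (10−10.403)²/10.403 + (13−15.038)²/15.038 + (14−14.729)²/14.729
   = 0.3169 + 0.0595 + 0.3369 + 0.0703 + 0.7705 + 0.0156 + 0.2762 + 0.0361
Sum = 1.882
df = 7. Since 1.882 < 16.013, we do not reject H₀.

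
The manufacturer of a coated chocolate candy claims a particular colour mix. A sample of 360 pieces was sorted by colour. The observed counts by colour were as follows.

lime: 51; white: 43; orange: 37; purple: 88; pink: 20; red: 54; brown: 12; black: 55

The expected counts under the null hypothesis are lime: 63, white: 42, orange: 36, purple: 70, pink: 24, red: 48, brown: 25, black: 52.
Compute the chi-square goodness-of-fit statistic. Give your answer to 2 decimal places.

15.32

lime: (51 − 63)²/63 = 144/63 = 2.286
white: (43 − 42)²/42 = 1/42 = 0.024
orange: (37 − 36)²/36 = 1/36 = 0.028
purple: (88 − 70)²/70 = 324/70 = 4.629
pink: (20 − 24)²/24 = 16/24 = 0.667
red: (54 − 48)²/48 = 36/48 = 0.750
brown: (12 − 25)²/25 = 169/25 = 6.760
black: (55 − 52)²/52 = 9/52 = 0.173
Sum = 15.32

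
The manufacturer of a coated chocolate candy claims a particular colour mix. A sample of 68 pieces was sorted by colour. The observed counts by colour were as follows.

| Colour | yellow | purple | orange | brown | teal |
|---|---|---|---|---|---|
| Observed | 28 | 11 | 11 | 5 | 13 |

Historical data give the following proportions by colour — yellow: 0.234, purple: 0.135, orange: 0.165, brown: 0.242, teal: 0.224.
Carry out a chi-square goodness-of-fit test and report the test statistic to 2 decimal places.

Expected counts E_i = n·p_i: 68×0.234 = 15.912, 68×0.135 = 9.18, 68×0.165 = 11.22, 68×0.242 = 16.456, 68×0.224 = 15.232.
cat         O        E   (O−E)²/E
yellow     28   15.912      9.183
purple     11     9.18      0.361
orange     11    11.22      0.004
brown       5   16.456      7.975
teal       13   15.232      0.327
Sum = 17.85

17.85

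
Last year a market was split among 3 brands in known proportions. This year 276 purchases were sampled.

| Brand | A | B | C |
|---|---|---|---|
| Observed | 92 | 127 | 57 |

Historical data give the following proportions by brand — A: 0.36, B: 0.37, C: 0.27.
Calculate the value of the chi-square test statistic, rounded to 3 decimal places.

Expected counts E_i = n·p_i: 276×0.36 = 99.36, 276×0.37 = 102.12, 276×0.27 = 74.52.
cat         O        E   (O−E)²/E
A          92    99.36     0.5452
B         127   102.12     6.0616
C          57    74.52     4.1190
Sum = 10.726

10.726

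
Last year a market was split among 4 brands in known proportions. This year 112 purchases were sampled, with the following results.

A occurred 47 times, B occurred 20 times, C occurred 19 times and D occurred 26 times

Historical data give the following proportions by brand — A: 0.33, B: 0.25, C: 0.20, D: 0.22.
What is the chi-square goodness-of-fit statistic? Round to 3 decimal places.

5.604

Expected counts E_i = n·p_i: 112×0.33 = 36.96, 112×0.25 = 28, 112×0.20 = 22.4, 112×0.22 = 24.64.
A: (47 − 36.96)²/36.96 = 100.8016/36.96 = 2.7273
B: (20 − 28)²/28 = 64/28 = 2.2857
C: (19 − 22.4)²/22.4 = 11.56/22.4 = 0.5161
D: (26 − 24.64)²/24.64 = 1.8496/24.64 = 0.0751
Sum = 5.604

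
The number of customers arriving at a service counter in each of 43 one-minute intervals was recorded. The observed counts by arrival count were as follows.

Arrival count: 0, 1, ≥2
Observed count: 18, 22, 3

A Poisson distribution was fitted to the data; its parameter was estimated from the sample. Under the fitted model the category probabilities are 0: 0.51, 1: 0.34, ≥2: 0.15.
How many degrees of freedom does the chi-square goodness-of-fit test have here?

There are k = 3 categories and 1 parameter estimated from the data, so df = 3 − 1 − 1 = 1.

1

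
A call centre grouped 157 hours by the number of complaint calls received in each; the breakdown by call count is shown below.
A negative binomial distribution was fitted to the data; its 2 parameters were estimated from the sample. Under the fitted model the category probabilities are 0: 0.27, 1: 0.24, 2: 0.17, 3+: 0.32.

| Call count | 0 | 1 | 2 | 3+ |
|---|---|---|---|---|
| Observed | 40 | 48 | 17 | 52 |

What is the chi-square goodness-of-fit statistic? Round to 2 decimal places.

6.54

Expected counts E_i = n·p_i: 157×0.27 = 42.39, 157×0.24 = 37.68, 157×0.17 = 26.69, 157×0.32 = 50.24.
χ² = (40−42.39)²/42.39 + (48−37.68)²/37.68 + (17−26.69)²/26.69 + (52−50.24)²/50.24
   = 0.135 + 2.826 + 3.518 + 0.062
Sum = 6.54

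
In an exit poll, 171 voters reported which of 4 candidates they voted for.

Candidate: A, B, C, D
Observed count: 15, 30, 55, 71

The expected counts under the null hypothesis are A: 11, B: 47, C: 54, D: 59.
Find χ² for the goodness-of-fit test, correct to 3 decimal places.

10.063

cat         O        E   (O−E)²/E
A          15       11     1.4545
B          30       47     6.1489
C          55       54     0.0185
D          71       59     2.4407
Sum = 10.063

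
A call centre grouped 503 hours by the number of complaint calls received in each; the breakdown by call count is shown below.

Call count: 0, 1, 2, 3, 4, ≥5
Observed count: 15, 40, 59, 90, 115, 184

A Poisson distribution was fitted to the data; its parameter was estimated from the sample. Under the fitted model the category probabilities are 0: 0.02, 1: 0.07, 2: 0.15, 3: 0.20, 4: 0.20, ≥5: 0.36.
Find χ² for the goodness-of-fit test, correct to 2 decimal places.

9.89

Expected counts E_i = n·p_i: 503×0.02 = 10.06, 503×0.07 = 35.21, 503×0.15 = 75.45, 503×0.20 = 100.6, 503×0.20 = 100.6, 503×0.36 = 181.08.
0: (15 − 10.06)²/10.06 = 24.4036/10.06 = 2.426
1: (40 − 35.21)²/35.21 = 22.9441/35.21 = 0.652
2: (59 − 75.45)²/75.45 = 270.6025/75.45 = 3.587
3: (90 − 100.6)²/100.6 = 112.36/100.6 = 1.117
4: (115 − 100.6)²/100.6 = 207.36/100.6 = 2.061
≥5: (184 − 181.08)²/181.08 = 8.5264/181.08 = 0.047
Sum = 9.89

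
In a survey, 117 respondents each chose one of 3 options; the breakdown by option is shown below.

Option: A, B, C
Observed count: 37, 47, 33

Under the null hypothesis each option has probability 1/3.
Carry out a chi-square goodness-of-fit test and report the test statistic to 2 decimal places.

2.67

Expected count for each of the 3 categories: 117/3 = 39.
A: (37 − 39)²/39 = 4/39 = 0.103
B: (47 − 39)²/39 = 64/39 = 1.641
C: (33 − 39)²/39 = 36/39 = 0.923
Sum = 2.67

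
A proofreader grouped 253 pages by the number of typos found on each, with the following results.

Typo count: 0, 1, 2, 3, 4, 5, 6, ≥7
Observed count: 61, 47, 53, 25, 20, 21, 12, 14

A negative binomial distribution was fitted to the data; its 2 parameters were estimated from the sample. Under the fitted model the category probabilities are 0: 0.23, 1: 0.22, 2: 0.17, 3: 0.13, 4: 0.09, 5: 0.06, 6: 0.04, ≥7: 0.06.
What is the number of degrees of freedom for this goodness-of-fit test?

There are k = 8 categories and 2 parameters estimated from the data, so df = 8 − 1 − 2 = 5.

5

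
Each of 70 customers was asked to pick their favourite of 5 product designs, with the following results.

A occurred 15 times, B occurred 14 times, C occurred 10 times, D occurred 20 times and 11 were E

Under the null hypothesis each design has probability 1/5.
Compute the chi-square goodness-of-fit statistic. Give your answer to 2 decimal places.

Expected count for each of the 5 categories: 70/5 = 14.
cat         O        E   (O−E)²/E
A          15       14      0.071
B          14       14      0.000
C          10       14      1.143
D          20       14      2.571
E          11       14      0.643
Sum = 4.43

4.43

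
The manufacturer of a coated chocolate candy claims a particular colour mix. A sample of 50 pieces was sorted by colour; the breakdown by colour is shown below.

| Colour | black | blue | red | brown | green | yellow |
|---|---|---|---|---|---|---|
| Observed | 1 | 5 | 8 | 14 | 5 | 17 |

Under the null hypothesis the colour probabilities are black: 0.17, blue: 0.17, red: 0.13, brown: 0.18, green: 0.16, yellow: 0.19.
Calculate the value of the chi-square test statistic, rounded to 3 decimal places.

18.229

Expected counts E_i = n·p_i: 50×0.17 = 8.5, 50×0.17 = 8.5, 50×0.13 = 6.5, 50×0.18 = 9, 50×0.16 = 8, 50×0.19 = 9.5.
cat         O        E   (O−E)²/E
black       1      8.5     6.6176
blue        5      8.5     1.4412
red         8      6.5     0.3462
brown      14        9     2.7778
green       5        8     1.1250
yellow     17      9.5     5.9211
Sum = 18.229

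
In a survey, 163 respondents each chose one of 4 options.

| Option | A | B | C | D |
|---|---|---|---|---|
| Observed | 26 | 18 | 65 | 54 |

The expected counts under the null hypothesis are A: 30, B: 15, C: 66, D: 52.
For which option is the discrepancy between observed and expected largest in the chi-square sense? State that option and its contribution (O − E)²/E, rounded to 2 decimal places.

B, 0.60

A: (26 − 30)²/30 = 16/30 = 0.533
B: (18 − 15)²/15 = 9/15 = 0.600
C: (65 − 66)²/66 = 1/66 = 0.015
D: (54 − 52)²/52 = 4/52 = 0.077
The largest term is for B: 0.60.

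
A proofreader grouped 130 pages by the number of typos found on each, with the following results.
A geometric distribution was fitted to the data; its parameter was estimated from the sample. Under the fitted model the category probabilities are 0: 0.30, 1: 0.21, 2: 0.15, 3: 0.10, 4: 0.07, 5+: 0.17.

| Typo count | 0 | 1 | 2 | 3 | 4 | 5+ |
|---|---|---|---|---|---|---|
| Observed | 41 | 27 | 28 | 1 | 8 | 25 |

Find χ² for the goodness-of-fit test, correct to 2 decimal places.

15.40

Expected counts E_i = n·p_i: 130×0.30 = 39, 130×0.21 = 27.3, 130×0.15 = 19.5, 130×0.10 = 13, 130×0.07 = 9.1, 130×0.17 = 22.1.
0: (41 − 39)²/39 = 4/39 = 0.103
1: (27 − 27.3)²/27.3 = 0.09/27.3 = 0.003
2: (28 − 19.5)²/19.5 = 72.25/19.5 = 3.705
3: (1 − 13)²/13 = 144/13 = 11.077
4: (8 − 9.1)²/9.1 = 1.21/9.1 = 0.133
5+: (25 − 22.1)²/22.1 = 8.41/22.1 = 0.381
Sum = 15.40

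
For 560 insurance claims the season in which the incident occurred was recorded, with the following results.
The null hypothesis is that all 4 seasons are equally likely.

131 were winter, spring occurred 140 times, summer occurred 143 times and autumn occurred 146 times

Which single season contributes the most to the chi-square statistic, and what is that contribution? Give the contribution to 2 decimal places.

winter, 0.58

Under H₀ each category has probability 1/4, so each expected count is 560/4 = 140.
χ² = (131−140)²/140 + (140−140)²/140 + (143−140)²/140 + (146−140)²/140
   = 0.579 + 0.000 + 0.064 + 0.257
The largest term is for winter: 0.58.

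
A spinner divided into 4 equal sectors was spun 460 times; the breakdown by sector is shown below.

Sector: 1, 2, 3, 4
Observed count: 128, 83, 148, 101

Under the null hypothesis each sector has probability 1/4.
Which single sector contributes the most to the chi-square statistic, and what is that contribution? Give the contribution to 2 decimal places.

Expected count for each of the 4 categories: 460/4 = 115.
1: (128 − 115)²/115 = 169/115 = 1.470
2: (83 − 115)²/115 = 1024/115 = 8.904
3: (148 − 115)²/115 = 1089/115 = 9.470
4: (101 − 115)²/115 = 196/115 = 1.704
The largest term is for 3: 9.47.

3, 9.47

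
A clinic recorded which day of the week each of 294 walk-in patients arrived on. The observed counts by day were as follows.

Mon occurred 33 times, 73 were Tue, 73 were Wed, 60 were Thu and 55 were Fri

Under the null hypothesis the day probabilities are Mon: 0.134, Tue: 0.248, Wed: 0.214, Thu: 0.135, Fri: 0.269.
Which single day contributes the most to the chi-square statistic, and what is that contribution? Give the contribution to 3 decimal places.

Thu, 10.393

Expected counts E_i = n·p_i: 294×0.134 = 39.396, 294×0.248 = 72.912, 294×0.214 = 62.916, 294×0.135 = 39.69, 294×0.269 = 79.086.
Mon: (33 − 39.396)²/39.396 = 40.908816/39.396 = 1.0384
Tue: (73 − 72.912)²/72.912 = 0.007744/72.912 = 0.0001
Wed: (73 − 62.916)²/62.916 = 101.687056/62.916 = 1.6162
Thu: (60 − 39.69)²/39.69 = 412.4961/39.69 = 10.3929
Fri: (55 − 79.086)²/79.086 = 580.135396/79.086 = 7.3355
The largest term is for Thu: 10.393.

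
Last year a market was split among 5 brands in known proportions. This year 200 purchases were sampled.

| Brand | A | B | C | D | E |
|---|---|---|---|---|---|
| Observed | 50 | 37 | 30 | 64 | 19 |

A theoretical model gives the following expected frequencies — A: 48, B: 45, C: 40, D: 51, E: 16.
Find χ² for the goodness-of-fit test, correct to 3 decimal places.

χ² = (50−48)²/48 + (37−45)²/45 + (30−40)²/40 + (64−51)²/51 + (19−16)²/16
   = 0.0833 + 1.4222 + 2.5000 + 3.3137 + 0.5625
Sum = 7.882

7.882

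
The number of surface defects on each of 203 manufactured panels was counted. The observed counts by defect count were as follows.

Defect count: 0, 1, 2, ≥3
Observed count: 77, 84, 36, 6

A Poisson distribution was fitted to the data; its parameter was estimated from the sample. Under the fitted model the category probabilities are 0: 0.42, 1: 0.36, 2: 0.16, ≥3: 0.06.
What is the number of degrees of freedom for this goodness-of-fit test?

2

There are k = 4 categories and 1 parameter estimated from the data, so df = 4 − 1 − 1 = 2.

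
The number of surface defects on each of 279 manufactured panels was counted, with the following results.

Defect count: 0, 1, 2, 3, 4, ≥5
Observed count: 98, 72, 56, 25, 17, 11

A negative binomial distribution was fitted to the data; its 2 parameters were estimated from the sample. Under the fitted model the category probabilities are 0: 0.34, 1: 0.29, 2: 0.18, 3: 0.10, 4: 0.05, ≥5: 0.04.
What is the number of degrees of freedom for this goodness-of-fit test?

3

There are k = 6 categories and 2 parameters estimated from the data, so df = 6 − 1 − 2 = 3.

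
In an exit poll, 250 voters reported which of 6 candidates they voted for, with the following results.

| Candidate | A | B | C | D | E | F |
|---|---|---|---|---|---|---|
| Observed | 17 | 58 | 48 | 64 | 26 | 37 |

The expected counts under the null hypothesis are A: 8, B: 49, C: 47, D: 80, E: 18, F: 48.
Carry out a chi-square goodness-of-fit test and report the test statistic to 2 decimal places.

21.08

χ² = (17−8)²/8 + (58−49)²/49 + (48−47)²/47 + (64−80)²/80 + (26−18)²/18 + (37−48)²/48
   = 10.125 + 1.653 + 0.021 + 3.200 + 3.556 + 2.521
Sum = 21.08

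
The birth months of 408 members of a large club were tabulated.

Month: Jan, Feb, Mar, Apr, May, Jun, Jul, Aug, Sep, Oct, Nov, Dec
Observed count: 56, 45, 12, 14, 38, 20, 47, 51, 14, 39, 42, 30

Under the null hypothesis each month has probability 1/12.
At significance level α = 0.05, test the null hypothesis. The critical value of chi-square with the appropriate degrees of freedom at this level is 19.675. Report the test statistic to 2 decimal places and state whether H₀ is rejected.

78.35; reject

Under H₀ each category has probability 1/12, so each expected count is 408/12 = 34.
Jan: (56 − 34)²/34 = 484/34 = 14.235
Feb: (45 − 34)²/34 = 121/34 = 3.559
Mar: (12 − 34)²/34 = 484/34 = 14.235
Apr: (14 − 34)²/34 = 400/34 = 11.765
May: (38 − 34)²/34 = 16/34 = 0.471
Jun: (20 − 34)²/34 = 196/34 = 5.765
Jul: (47 − 34)²/34 = 169/34 = 4.971
Aug: (51 − 34)²/34 = 289/34 = 8.500
Sep: (14 − 34)²/34 = 400/34 = 11.765
Oct: (39 − 34)²/34 = 25/34 = 0.735
Nov: (42 − 34)²/34 = 64/34 = 1.882
Dec: (30 − 34)²/34 = 16/34 = 0.471
Sum = 78.35
df = 11. Since 78.35 > 19.675, we reject H₀.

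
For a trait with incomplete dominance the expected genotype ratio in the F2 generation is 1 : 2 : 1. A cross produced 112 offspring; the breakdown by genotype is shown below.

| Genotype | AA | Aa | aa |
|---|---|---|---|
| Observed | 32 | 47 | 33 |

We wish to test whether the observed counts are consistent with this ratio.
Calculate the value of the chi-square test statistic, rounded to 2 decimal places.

2.91

Ratio total = 4. Expected counts: 112×1/4 = 28, 112×2/4 = 56, 112×1/4 = 28.
AA: (32 − 28)²/28 = 16/28 = 0.571
Aa: (47 − 56)²/56 = 81/56 = 1.446
aa: (33 − 28)²/28 = 25/28 = 0.893
Sum = 2.91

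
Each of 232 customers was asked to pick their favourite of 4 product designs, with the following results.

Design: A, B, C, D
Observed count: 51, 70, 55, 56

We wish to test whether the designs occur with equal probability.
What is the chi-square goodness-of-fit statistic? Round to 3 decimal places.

3.552

Expected count for each of the 4 categories: 232/4 = 58.
χ² = (51−58)²/58 + (70−58)²/58 + (55−58)²/58 + (56−58)²/58
   = 0.8448 + 2.4828 + 0.1552 + 0.0690
Sum = 3.552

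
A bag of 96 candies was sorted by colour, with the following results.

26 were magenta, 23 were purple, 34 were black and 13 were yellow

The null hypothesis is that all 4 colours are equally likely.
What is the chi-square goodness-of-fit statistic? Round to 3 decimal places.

9.417

Under H₀ each category has probability 1/4, so each expected count is 96/4 = 24.
magenta: (26 − 24)²/24 = 4/24 = 0.1667
purple: (23 − 24)²/24 = 1/24 = 0.0417
black: (34 − 24)²/24 = 100/24 = 4.1667
yellow: (13 − 24)²/24 = 121/24 = 5.0417
Sum = 9.417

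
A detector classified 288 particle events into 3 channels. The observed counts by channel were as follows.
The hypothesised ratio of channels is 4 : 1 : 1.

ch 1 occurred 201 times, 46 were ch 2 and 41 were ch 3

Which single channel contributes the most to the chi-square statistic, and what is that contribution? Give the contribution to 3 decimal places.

Ratio total = 6. Expected counts: 288×4/6 = 192, 288×1/6 = 48, 288×1/6 = 48.
ch 1: (201 − 192)²/192 = 81/192 = 0.4219
ch 2: (46 − 48)²/48 = 4/48 = 0.0833
ch 3: (41 − 48)²/48 = 49/48 = 1.0208
The largest term is for ch 3: 1.021.

ch 3, 1.021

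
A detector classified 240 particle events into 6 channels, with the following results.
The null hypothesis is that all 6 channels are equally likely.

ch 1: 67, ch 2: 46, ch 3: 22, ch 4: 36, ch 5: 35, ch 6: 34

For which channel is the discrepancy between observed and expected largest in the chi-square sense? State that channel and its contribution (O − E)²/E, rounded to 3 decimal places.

Under H₀ each category has probability 1/6, so each expected count is 240/6 = 40.
χ² = (67−40)²/40 + (46−40)²/40 + (22−40)²/40 + (36−40)²/40 + (35−40)²/40 + (34−40)²/40
   = 18.2250 + 0.9000 + 8.1000 + 0.4000 + 0.6250 + 0.9000
The largest term is for ch 1: 18.225.

ch 1, 18.225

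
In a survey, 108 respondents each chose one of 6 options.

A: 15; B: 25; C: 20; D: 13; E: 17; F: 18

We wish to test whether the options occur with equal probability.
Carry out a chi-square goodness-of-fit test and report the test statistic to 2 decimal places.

Expected count for each of the 6 categories: 108/6 = 18.
A: (15 − 18)²/18 = 9/18 = 0.500
B: (25 − 18)²/18 = 49/18 = 2.722
C: (20 − 18)²/18 = 4/18 = 0.222
D: (13 − 18)²/18 = 25/18 = 1.389
E: (17 − 18)²/18 = 1/18 = 0.056
F: (18 − 18)²/18 = 0/18 = 0.000
Sum = 4.89

4.89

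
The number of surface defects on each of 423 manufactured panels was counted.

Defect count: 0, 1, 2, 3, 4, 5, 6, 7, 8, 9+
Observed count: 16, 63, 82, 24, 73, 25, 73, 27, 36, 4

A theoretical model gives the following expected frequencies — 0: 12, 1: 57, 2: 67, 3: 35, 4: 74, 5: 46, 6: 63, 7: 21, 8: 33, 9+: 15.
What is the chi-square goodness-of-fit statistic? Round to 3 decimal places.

0: (16 − 12)²/12 = 16/12 = 1.3333
1: (63 − 57)²/57 = 36/57 = 0.6316
2: (82 − 67)²/67 = 225/67 = 3.3582
3: (24 − 35)²/35 = 121/35 = 3.4571
4: (73 − 74)²/74 = 1/74 = 0.0135
5: (25 − 46)²/46 = 441/46 = 9.5870
6: (73 − 63)²/63 = 100/63 = 1.5873
7: (27 − 21)²/21 = 36/21 = 1.7143
8: (36 − 33)²/33 = 9/33 = 0.2727
9+: (4 − 15)²/15 = 121/15 = 8.0667
Sum = 30.022

30.022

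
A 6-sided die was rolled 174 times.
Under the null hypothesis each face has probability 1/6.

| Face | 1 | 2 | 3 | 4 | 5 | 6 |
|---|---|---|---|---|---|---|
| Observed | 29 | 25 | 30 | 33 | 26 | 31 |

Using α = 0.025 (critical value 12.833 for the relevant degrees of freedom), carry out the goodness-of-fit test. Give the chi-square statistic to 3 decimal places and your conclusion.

1.586; do not reject

Under H₀ each category has probability 1/6, so each expected count is 174/6 = 29.
χ² = (29−29)²/29 + (25−29)²/29 + (30−29)²/29 + (33−29)²/29 + (26−29)²/29 + (31−29)²/29
   = 0.0000 + 0.5517 + 0.0345 + 0.5517 + 0.3103 + 0.1379
Sum = 1.586
df = 5. Since 1.586 < 12.833, we do not reject H₀.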